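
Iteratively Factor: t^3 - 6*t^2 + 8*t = (t - 4)*(t^2 - 2*t) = (t - 4)*(t - 2)*(t)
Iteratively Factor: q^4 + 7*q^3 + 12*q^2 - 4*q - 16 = (q + 4)*(q^3 + 3*q^2 - 4) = (q - 1)*(q + 4)*(q^2 + 4*q + 4) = (q - 1)*(q + 2)*(q + 4)*(q + 2)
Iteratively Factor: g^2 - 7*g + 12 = (g - 3)*(g - 4)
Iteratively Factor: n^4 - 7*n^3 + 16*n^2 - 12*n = (n - 3)*(n^3 - 4*n^2 + 4*n) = n*(n - 3)*(n^2 - 4*n + 4) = n*(n - 3)*(n - 2)*(n - 2)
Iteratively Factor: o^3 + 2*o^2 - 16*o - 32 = (o - 4)*(o^2 + 6*o + 8) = (o - 4)*(o + 2)*(o + 4)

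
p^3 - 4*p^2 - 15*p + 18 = (p - 6)*(p - 1)*(p + 3)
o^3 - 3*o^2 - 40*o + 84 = (o - 7)*(o - 2)*(o + 6)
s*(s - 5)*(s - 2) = s^3 - 7*s^2 + 10*s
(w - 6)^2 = w^2 - 12*w + 36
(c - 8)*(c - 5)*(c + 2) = c^3 - 11*c^2 + 14*c + 80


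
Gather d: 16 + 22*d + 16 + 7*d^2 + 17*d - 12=7*d^2 + 39*d + 20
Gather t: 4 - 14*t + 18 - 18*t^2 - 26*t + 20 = -18*t^2 - 40*t + 42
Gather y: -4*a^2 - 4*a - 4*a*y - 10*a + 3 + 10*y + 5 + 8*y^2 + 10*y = -4*a^2 - 14*a + 8*y^2 + y*(20 - 4*a) + 8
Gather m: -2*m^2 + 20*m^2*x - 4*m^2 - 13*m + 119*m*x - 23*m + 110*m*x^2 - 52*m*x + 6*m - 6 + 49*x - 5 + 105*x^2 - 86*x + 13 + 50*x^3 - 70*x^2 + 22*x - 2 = m^2*(20*x - 6) + m*(110*x^2 + 67*x - 30) + 50*x^3 + 35*x^2 - 15*x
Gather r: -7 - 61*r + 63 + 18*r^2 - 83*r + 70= 18*r^2 - 144*r + 126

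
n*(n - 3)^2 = n^3 - 6*n^2 + 9*n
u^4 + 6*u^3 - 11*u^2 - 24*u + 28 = (u - 2)*(u - 1)*(u + 2)*(u + 7)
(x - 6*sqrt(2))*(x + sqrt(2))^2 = x^3 - 4*sqrt(2)*x^2 - 22*x - 12*sqrt(2)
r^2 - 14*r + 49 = (r - 7)^2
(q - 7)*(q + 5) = q^2 - 2*q - 35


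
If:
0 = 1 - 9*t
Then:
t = 1/9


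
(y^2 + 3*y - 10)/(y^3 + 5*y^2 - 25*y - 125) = (y - 2)/(y^2 - 25)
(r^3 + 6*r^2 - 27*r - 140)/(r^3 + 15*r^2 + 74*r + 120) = (r^2 + 2*r - 35)/(r^2 + 11*r + 30)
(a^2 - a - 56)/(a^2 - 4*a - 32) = (a + 7)/(a + 4)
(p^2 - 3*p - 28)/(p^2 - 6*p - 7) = (p + 4)/(p + 1)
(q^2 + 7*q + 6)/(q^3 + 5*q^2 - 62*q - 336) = (q + 1)/(q^2 - q - 56)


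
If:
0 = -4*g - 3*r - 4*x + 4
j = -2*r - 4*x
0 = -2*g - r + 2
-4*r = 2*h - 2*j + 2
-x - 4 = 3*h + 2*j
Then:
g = 43/45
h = -19/15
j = -4/45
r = 4/45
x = -1/45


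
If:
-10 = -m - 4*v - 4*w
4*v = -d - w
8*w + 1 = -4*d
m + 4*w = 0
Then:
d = -79/4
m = -39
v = 5/2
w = 39/4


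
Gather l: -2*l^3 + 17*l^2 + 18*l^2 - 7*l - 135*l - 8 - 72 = -2*l^3 + 35*l^2 - 142*l - 80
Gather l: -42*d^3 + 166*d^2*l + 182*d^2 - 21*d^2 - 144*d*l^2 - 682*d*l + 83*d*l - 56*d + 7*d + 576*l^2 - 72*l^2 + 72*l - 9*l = -42*d^3 + 161*d^2 - 49*d + l^2*(504 - 144*d) + l*(166*d^2 - 599*d + 63)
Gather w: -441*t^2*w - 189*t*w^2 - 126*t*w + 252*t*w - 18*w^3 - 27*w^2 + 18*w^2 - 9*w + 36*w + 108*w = -18*w^3 + w^2*(-189*t - 9) + w*(-441*t^2 + 126*t + 135)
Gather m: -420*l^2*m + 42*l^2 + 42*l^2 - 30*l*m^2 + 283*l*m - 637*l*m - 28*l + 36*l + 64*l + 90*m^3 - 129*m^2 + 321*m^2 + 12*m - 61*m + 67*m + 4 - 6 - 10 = 84*l^2 + 72*l + 90*m^3 + m^2*(192 - 30*l) + m*(-420*l^2 - 354*l + 18) - 12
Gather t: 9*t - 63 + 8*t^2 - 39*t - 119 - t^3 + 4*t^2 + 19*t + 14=-t^3 + 12*t^2 - 11*t - 168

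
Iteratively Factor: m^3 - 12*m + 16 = (m - 2)*(m^2 + 2*m - 8) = (m - 2)^2*(m + 4)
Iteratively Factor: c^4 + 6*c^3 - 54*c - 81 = (c + 3)*(c^3 + 3*c^2 - 9*c - 27) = (c + 3)^2*(c^2 - 9) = (c + 3)^3*(c - 3)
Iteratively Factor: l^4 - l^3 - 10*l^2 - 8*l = (l + 2)*(l^3 - 3*l^2 - 4*l) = l*(l + 2)*(l^2 - 3*l - 4) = l*(l + 1)*(l + 2)*(l - 4)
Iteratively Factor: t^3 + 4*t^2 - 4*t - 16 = (t + 4)*(t^2 - 4) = (t - 2)*(t + 4)*(t + 2)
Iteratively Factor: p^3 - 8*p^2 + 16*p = (p - 4)*(p^2 - 4*p) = (p - 4)^2*(p)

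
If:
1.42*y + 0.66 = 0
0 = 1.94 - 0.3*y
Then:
No Solution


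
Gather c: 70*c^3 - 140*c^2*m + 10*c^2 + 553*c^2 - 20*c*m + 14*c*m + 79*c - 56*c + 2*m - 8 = 70*c^3 + c^2*(563 - 140*m) + c*(23 - 6*m) + 2*m - 8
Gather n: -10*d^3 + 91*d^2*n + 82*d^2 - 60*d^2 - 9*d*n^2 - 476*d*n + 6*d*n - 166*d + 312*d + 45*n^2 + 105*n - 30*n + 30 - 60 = -10*d^3 + 22*d^2 + 146*d + n^2*(45 - 9*d) + n*(91*d^2 - 470*d + 75) - 30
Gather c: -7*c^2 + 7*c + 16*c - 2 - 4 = -7*c^2 + 23*c - 6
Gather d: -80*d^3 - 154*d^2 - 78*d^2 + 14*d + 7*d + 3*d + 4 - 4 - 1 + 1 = -80*d^3 - 232*d^2 + 24*d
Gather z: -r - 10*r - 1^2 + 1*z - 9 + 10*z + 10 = -11*r + 11*z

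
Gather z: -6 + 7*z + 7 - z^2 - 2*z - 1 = -z^2 + 5*z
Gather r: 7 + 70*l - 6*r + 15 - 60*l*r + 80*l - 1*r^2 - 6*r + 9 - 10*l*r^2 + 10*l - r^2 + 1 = 160*l + r^2*(-10*l - 2) + r*(-60*l - 12) + 32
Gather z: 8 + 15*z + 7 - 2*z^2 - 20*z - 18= -2*z^2 - 5*z - 3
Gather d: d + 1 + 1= d + 2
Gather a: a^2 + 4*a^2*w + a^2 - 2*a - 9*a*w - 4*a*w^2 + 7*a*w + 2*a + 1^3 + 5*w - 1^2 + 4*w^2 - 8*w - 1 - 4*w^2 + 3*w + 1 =a^2*(4*w + 2) + a*(-4*w^2 - 2*w)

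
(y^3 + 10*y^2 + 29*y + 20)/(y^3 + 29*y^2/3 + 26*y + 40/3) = 3*(y + 1)/(3*y + 2)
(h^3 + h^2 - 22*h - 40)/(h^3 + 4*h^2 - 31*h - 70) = (h + 4)/(h + 7)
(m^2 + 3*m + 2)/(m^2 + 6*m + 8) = (m + 1)/(m + 4)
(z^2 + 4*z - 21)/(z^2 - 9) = (z + 7)/(z + 3)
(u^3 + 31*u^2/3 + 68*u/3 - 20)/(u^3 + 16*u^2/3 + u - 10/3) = (u + 6)/(u + 1)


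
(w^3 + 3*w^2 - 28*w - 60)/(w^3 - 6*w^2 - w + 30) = (w + 6)/(w - 3)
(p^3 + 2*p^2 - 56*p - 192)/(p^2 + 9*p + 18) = (p^2 - 4*p - 32)/(p + 3)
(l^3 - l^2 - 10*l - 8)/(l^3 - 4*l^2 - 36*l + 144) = (l^2 + 3*l + 2)/(l^2 - 36)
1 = 1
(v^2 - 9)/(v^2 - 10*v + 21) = (v + 3)/(v - 7)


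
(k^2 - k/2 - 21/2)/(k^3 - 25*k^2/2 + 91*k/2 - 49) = (k + 3)/(k^2 - 9*k + 14)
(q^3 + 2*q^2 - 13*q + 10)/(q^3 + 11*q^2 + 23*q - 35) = (q - 2)/(q + 7)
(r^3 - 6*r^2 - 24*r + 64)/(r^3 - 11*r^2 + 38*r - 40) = (r^2 - 4*r - 32)/(r^2 - 9*r + 20)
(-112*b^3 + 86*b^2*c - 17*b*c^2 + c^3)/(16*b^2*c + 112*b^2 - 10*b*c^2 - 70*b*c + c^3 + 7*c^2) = (-7*b + c)/(c + 7)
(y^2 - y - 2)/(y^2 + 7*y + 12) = (y^2 - y - 2)/(y^2 + 7*y + 12)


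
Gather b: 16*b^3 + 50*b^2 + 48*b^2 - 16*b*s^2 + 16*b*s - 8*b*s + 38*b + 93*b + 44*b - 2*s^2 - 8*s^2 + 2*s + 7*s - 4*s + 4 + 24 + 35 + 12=16*b^3 + 98*b^2 + b*(-16*s^2 + 8*s + 175) - 10*s^2 + 5*s + 75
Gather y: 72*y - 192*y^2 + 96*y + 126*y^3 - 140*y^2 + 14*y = 126*y^3 - 332*y^2 + 182*y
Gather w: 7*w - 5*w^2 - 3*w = -5*w^2 + 4*w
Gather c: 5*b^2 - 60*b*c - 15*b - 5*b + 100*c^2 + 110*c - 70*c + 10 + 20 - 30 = 5*b^2 - 20*b + 100*c^2 + c*(40 - 60*b)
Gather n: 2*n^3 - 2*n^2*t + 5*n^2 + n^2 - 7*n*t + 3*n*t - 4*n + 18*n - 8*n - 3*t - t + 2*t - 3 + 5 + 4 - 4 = 2*n^3 + n^2*(6 - 2*t) + n*(6 - 4*t) - 2*t + 2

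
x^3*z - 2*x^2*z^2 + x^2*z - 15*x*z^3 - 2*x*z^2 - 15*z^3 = (x - 5*z)*(x + 3*z)*(x*z + z)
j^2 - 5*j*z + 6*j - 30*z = (j + 6)*(j - 5*z)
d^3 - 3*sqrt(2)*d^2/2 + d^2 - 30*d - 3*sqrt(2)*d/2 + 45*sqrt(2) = (d - 5)*(d + 6)*(d - 3*sqrt(2)/2)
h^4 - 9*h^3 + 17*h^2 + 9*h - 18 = (h - 6)*(h - 3)*(h - 1)*(h + 1)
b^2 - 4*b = b*(b - 4)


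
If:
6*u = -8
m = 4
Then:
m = 4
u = -4/3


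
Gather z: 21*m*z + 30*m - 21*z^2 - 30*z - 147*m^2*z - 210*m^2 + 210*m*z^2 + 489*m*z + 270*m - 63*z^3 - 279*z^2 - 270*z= -210*m^2 + 300*m - 63*z^3 + z^2*(210*m - 300) + z*(-147*m^2 + 510*m - 300)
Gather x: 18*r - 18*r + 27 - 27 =0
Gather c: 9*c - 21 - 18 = 9*c - 39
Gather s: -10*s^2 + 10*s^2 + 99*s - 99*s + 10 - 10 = 0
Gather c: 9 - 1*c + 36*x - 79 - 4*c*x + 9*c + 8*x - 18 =c*(8 - 4*x) + 44*x - 88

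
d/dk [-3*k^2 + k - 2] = 1 - 6*k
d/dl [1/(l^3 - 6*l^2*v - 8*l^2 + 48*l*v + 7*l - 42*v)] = (-3*l^2 + 12*l*v + 16*l - 48*v - 7)/(l^3 - 6*l^2*v - 8*l^2 + 48*l*v + 7*l - 42*v)^2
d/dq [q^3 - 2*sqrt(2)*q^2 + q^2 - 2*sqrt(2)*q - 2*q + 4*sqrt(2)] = 3*q^2 - 4*sqrt(2)*q + 2*q - 2*sqrt(2) - 2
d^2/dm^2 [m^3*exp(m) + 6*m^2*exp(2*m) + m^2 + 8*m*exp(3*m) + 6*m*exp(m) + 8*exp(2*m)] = m^3*exp(m) + 24*m^2*exp(2*m) + 6*m^2*exp(m) + 72*m*exp(3*m) + 48*m*exp(2*m) + 12*m*exp(m) + 48*exp(3*m) + 44*exp(2*m) + 12*exp(m) + 2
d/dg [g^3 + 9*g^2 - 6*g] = 3*g^2 + 18*g - 6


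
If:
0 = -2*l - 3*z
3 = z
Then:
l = -9/2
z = 3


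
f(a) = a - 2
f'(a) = 1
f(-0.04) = -2.04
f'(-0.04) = 1.00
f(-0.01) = -2.01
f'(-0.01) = 1.00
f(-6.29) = -8.29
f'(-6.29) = 1.00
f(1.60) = -0.40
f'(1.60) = 1.00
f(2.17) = 0.17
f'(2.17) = 1.00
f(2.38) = 0.38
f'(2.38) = 1.00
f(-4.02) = -6.02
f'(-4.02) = 1.00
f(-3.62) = -5.62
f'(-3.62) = 1.00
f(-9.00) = -11.00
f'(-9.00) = 1.00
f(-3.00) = -5.00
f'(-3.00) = 1.00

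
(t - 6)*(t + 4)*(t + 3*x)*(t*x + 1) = t^4*x + 3*t^3*x^2 - 2*t^3*x + t^3 - 6*t^2*x^2 - 21*t^2*x - 2*t^2 - 72*t*x^2 - 6*t*x - 24*t - 72*x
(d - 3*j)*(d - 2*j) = d^2 - 5*d*j + 6*j^2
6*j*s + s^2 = s*(6*j + s)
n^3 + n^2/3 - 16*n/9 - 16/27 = (n - 4/3)*(n + 1/3)*(n + 4/3)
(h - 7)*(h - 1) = h^2 - 8*h + 7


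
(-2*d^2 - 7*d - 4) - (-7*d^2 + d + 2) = 5*d^2 - 8*d - 6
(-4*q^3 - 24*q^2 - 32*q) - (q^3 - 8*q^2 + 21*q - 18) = -5*q^3 - 16*q^2 - 53*q + 18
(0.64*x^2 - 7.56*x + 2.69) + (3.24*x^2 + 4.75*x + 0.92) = 3.88*x^2 - 2.81*x + 3.61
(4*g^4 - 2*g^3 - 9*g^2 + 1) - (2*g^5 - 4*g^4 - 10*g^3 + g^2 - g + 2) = -2*g^5 + 8*g^4 + 8*g^3 - 10*g^2 + g - 1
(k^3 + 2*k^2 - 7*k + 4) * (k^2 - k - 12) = k^5 + k^4 - 21*k^3 - 13*k^2 + 80*k - 48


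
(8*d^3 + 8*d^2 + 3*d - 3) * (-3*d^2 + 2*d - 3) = -24*d^5 - 8*d^4 - 17*d^3 - 9*d^2 - 15*d + 9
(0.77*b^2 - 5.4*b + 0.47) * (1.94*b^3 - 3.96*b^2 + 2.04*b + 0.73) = 1.4938*b^5 - 13.5252*b^4 + 23.8666*b^3 - 12.3151*b^2 - 2.9832*b + 0.3431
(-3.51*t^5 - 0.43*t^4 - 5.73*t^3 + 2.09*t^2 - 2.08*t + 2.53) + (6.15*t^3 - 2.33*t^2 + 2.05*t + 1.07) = -3.51*t^5 - 0.43*t^4 + 0.42*t^3 - 0.24*t^2 - 0.0300000000000002*t + 3.6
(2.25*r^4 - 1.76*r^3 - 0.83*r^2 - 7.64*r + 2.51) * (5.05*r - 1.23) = 11.3625*r^5 - 11.6555*r^4 - 2.0267*r^3 - 37.5611*r^2 + 22.0727*r - 3.0873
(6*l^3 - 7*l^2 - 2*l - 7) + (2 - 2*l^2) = 6*l^3 - 9*l^2 - 2*l - 5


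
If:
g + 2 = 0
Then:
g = -2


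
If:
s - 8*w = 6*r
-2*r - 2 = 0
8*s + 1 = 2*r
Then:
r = -1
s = -3/8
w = 45/64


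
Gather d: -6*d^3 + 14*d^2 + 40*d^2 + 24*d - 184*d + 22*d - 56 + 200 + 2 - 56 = -6*d^3 + 54*d^2 - 138*d + 90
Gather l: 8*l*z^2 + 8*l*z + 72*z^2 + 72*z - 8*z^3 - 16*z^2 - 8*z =l*(8*z^2 + 8*z) - 8*z^3 + 56*z^2 + 64*z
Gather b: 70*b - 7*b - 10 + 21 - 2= 63*b + 9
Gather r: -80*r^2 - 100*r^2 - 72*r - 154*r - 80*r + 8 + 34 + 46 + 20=-180*r^2 - 306*r + 108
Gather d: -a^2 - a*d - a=-a^2 - a*d - a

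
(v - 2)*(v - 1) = v^2 - 3*v + 2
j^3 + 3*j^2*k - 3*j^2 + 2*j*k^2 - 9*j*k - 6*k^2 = (j - 3)*(j + k)*(j + 2*k)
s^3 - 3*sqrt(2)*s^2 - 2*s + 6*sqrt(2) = (s - 3*sqrt(2))*(s - sqrt(2))*(s + sqrt(2))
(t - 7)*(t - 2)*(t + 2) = t^3 - 7*t^2 - 4*t + 28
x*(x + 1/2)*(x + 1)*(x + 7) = x^4 + 17*x^3/2 + 11*x^2 + 7*x/2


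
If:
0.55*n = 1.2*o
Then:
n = 2.18181818181818*o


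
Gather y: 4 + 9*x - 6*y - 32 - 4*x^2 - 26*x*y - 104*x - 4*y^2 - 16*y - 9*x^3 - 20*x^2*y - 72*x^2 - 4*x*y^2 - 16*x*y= -9*x^3 - 76*x^2 - 95*x + y^2*(-4*x - 4) + y*(-20*x^2 - 42*x - 22) - 28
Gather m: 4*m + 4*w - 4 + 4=4*m + 4*w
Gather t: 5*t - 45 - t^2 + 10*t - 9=-t^2 + 15*t - 54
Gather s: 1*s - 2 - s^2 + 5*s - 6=-s^2 + 6*s - 8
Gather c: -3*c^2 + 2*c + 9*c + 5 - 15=-3*c^2 + 11*c - 10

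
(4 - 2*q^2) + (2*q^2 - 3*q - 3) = 1 - 3*q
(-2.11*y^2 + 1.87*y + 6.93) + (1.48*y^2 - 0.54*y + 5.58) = -0.63*y^2 + 1.33*y + 12.51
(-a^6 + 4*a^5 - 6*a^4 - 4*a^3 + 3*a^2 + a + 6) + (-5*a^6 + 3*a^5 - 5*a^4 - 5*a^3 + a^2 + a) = -6*a^6 + 7*a^5 - 11*a^4 - 9*a^3 + 4*a^2 + 2*a + 6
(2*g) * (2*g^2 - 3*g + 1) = 4*g^3 - 6*g^2 + 2*g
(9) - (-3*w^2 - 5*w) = 3*w^2 + 5*w + 9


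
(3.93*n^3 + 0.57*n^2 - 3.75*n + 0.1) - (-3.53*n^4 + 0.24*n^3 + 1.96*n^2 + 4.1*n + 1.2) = 3.53*n^4 + 3.69*n^3 - 1.39*n^2 - 7.85*n - 1.1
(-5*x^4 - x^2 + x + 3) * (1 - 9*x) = 45*x^5 - 5*x^4 + 9*x^3 - 10*x^2 - 26*x + 3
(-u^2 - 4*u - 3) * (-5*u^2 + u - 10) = 5*u^4 + 19*u^3 + 21*u^2 + 37*u + 30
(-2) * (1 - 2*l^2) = 4*l^2 - 2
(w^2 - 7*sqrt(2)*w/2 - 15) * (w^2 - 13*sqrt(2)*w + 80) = w^4 - 33*sqrt(2)*w^3/2 + 156*w^2 - 85*sqrt(2)*w - 1200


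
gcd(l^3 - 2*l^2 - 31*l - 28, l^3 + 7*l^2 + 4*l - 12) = 1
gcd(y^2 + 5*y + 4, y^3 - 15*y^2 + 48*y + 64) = y + 1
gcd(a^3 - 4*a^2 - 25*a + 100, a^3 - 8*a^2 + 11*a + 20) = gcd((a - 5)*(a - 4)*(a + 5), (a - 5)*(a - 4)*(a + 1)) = a^2 - 9*a + 20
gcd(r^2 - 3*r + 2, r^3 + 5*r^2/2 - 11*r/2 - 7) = r - 2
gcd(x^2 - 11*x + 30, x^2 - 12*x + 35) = x - 5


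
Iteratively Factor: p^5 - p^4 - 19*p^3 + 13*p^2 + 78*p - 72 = (p - 1)*(p^4 - 19*p^2 - 6*p + 72) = (p - 4)*(p - 1)*(p^3 + 4*p^2 - 3*p - 18) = (p - 4)*(p - 1)*(p + 3)*(p^2 + p - 6) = (p - 4)*(p - 1)*(p + 3)^2*(p - 2)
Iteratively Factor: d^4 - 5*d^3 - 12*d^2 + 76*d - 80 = (d - 5)*(d^3 - 12*d + 16) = (d - 5)*(d - 2)*(d^2 + 2*d - 8) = (d - 5)*(d - 2)^2*(d + 4)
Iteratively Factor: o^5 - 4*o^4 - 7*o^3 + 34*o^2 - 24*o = (o - 1)*(o^4 - 3*o^3 - 10*o^2 + 24*o) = o*(o - 1)*(o^3 - 3*o^2 - 10*o + 24) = o*(o - 2)*(o - 1)*(o^2 - o - 12) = o*(o - 2)*(o - 1)*(o + 3)*(o - 4)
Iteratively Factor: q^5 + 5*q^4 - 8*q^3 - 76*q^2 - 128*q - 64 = (q - 4)*(q^4 + 9*q^3 + 28*q^2 + 36*q + 16) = (q - 4)*(q + 4)*(q^3 + 5*q^2 + 8*q + 4) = (q - 4)*(q + 2)*(q + 4)*(q^2 + 3*q + 2) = (q - 4)*(q + 2)^2*(q + 4)*(q + 1)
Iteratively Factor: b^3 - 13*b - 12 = (b - 4)*(b^2 + 4*b + 3) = (b - 4)*(b + 3)*(b + 1)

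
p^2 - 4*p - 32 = (p - 8)*(p + 4)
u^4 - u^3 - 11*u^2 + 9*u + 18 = (u - 3)*(u - 2)*(u + 1)*(u + 3)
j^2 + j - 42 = (j - 6)*(j + 7)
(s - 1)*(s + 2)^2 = s^3 + 3*s^2 - 4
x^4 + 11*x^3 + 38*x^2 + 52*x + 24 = (x + 1)*(x + 2)^2*(x + 6)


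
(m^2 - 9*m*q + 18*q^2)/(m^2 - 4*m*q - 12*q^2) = (m - 3*q)/(m + 2*q)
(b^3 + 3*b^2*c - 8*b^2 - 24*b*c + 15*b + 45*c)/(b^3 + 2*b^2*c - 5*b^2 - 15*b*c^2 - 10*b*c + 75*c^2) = (b^2 + 3*b*c - 3*b - 9*c)/(b^2 + 2*b*c - 15*c^2)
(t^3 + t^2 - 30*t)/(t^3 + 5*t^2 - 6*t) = (t - 5)/(t - 1)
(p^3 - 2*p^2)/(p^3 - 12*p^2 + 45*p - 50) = p^2/(p^2 - 10*p + 25)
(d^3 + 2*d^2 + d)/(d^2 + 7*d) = (d^2 + 2*d + 1)/(d + 7)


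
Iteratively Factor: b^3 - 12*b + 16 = (b + 4)*(b^2 - 4*b + 4) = (b - 2)*(b + 4)*(b - 2)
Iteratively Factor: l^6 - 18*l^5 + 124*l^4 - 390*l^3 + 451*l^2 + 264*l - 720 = (l - 3)*(l^5 - 15*l^4 + 79*l^3 - 153*l^2 - 8*l + 240) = (l - 4)*(l - 3)*(l^4 - 11*l^3 + 35*l^2 - 13*l - 60) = (l - 4)^2*(l - 3)*(l^3 - 7*l^2 + 7*l + 15) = (l - 4)^2*(l - 3)*(l + 1)*(l^2 - 8*l + 15) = (l - 4)^2*(l - 3)^2*(l + 1)*(l - 5)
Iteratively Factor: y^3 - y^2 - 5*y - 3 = (y + 1)*(y^2 - 2*y - 3) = (y - 3)*(y + 1)*(y + 1)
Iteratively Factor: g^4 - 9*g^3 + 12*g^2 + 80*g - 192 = (g - 4)*(g^3 - 5*g^2 - 8*g + 48) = (g - 4)^2*(g^2 - g - 12) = (g - 4)^2*(g + 3)*(g - 4)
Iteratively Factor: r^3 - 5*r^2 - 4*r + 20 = (r - 2)*(r^2 - 3*r - 10) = (r - 5)*(r - 2)*(r + 2)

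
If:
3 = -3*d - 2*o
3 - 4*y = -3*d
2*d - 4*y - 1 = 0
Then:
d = -4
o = 9/2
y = -9/4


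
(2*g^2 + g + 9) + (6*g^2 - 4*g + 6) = 8*g^2 - 3*g + 15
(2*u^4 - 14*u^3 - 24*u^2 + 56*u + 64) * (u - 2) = 2*u^5 - 18*u^4 + 4*u^3 + 104*u^2 - 48*u - 128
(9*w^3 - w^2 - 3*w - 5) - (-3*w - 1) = 9*w^3 - w^2 - 4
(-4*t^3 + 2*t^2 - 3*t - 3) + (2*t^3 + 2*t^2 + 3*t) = -2*t^3 + 4*t^2 - 3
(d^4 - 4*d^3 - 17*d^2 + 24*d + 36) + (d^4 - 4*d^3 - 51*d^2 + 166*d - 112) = 2*d^4 - 8*d^3 - 68*d^2 + 190*d - 76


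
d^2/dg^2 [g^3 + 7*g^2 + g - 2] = 6*g + 14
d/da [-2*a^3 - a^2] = 2*a*(-3*a - 1)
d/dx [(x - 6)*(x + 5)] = 2*x - 1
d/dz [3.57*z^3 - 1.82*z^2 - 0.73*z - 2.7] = 10.71*z^2 - 3.64*z - 0.73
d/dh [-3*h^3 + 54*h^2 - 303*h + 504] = -9*h^2 + 108*h - 303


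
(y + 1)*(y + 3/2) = y^2 + 5*y/2 + 3/2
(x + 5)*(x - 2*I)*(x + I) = x^3 + 5*x^2 - I*x^2 + 2*x - 5*I*x + 10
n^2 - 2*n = n*(n - 2)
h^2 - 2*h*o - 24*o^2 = (h - 6*o)*(h + 4*o)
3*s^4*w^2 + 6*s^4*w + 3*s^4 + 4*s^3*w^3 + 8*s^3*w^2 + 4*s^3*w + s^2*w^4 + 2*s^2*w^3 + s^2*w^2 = (s + w)*(3*s + w)*(s*w + s)^2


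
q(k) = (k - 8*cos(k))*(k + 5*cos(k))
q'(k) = (1 - 5*sin(k))*(k - 8*cos(k)) + (k + 5*cos(k))*(8*sin(k) + 1)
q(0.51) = -31.54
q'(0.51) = 33.23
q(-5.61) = 20.18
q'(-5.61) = 14.94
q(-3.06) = -39.52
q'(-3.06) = 4.12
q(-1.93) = -3.25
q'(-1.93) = 28.94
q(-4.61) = 19.42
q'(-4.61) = -30.80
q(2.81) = -19.89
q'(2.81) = -13.42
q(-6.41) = 20.80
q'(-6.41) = -23.40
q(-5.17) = 25.77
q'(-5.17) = 6.13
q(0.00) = -40.00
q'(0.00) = -3.00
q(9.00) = 72.39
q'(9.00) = 1.82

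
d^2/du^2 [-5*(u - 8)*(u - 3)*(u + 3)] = 80 - 30*u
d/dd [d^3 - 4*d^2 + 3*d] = 3*d^2 - 8*d + 3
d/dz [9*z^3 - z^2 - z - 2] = 27*z^2 - 2*z - 1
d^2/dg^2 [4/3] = 0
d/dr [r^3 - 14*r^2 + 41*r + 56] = 3*r^2 - 28*r + 41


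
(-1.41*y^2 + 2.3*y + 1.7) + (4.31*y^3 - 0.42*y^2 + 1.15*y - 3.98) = 4.31*y^3 - 1.83*y^2 + 3.45*y - 2.28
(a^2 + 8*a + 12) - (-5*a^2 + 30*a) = 6*a^2 - 22*a + 12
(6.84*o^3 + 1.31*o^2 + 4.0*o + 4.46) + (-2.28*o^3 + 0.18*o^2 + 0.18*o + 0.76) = 4.56*o^3 + 1.49*o^2 + 4.18*o + 5.22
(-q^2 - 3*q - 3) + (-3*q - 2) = -q^2 - 6*q - 5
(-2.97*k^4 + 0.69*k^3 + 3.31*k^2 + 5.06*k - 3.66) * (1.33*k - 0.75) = -3.9501*k^5 + 3.1452*k^4 + 3.8848*k^3 + 4.2473*k^2 - 8.6628*k + 2.745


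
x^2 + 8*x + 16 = (x + 4)^2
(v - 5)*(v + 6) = v^2 + v - 30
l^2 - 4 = (l - 2)*(l + 2)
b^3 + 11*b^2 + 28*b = b*(b + 4)*(b + 7)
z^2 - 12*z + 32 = (z - 8)*(z - 4)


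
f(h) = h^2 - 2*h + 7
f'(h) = 2*h - 2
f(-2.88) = 21.05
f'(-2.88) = -7.76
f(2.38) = 7.90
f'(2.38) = 2.76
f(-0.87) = 9.50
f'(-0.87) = -3.74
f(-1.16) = 10.67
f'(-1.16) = -4.32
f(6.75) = 39.06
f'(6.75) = 11.50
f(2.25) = 7.56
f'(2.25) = 2.50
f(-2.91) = 21.29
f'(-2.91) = -7.82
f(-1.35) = 11.52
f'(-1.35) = -4.70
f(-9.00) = 106.00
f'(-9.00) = -20.00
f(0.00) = 7.00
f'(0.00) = -2.00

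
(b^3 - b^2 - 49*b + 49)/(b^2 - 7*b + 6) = (b^2 - 49)/(b - 6)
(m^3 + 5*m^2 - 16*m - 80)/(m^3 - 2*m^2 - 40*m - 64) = (m^2 + m - 20)/(m^2 - 6*m - 16)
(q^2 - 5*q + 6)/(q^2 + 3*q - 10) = (q - 3)/(q + 5)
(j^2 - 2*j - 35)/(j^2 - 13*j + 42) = (j + 5)/(j - 6)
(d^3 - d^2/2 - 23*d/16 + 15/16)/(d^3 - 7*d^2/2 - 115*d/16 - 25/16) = (4*d^2 - 7*d + 3)/(4*d^2 - 19*d - 5)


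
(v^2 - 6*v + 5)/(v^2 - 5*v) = (v - 1)/v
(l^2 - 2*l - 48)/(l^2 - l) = (l^2 - 2*l - 48)/(l*(l - 1))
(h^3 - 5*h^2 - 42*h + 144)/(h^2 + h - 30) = (h^2 - 11*h + 24)/(h - 5)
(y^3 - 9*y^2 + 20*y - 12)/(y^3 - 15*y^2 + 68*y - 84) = (y - 1)/(y - 7)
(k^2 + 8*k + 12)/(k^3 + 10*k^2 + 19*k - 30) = (k + 2)/(k^2 + 4*k - 5)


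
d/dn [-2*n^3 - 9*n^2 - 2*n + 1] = -6*n^2 - 18*n - 2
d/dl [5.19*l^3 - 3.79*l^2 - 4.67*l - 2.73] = 15.57*l^2 - 7.58*l - 4.67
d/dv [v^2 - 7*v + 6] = 2*v - 7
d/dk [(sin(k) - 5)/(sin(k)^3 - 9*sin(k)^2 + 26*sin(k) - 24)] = (-2*sin(k)^3 + 24*sin(k)^2 - 90*sin(k) + 106)*cos(k)/(sin(k)^3 - 9*sin(k)^2 + 26*sin(k) - 24)^2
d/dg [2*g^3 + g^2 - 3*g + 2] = 6*g^2 + 2*g - 3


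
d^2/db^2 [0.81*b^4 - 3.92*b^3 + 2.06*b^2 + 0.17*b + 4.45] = 9.72*b^2 - 23.52*b + 4.12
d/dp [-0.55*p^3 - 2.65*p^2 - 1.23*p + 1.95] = -1.65*p^2 - 5.3*p - 1.23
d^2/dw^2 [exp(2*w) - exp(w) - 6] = (4*exp(w) - 1)*exp(w)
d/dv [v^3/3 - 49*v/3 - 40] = v^2 - 49/3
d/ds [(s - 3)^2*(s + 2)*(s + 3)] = 4*s^3 - 3*s^2 - 30*s + 9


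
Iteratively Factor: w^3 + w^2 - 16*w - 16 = (w - 4)*(w^2 + 5*w + 4) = (w - 4)*(w + 1)*(w + 4)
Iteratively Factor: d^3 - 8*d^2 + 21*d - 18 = (d - 3)*(d^2 - 5*d + 6) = (d - 3)^2*(d - 2)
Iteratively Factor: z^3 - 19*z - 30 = (z - 5)*(z^2 + 5*z + 6) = (z - 5)*(z + 3)*(z + 2)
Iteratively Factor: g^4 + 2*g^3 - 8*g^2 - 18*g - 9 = (g + 1)*(g^3 + g^2 - 9*g - 9) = (g + 1)*(g + 3)*(g^2 - 2*g - 3) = (g + 1)^2*(g + 3)*(g - 3)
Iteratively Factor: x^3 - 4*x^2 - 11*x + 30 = (x - 5)*(x^2 + x - 6) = (x - 5)*(x - 2)*(x + 3)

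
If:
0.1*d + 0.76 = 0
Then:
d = -7.60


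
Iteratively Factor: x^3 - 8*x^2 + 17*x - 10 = (x - 2)*(x^2 - 6*x + 5) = (x - 2)*(x - 1)*(x - 5)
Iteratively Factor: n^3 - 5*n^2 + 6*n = (n)*(n^2 - 5*n + 6) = n*(n - 3)*(n - 2)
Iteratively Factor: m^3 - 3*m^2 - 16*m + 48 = (m - 4)*(m^2 + m - 12) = (m - 4)*(m - 3)*(m + 4)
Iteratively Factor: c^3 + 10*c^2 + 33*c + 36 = (c + 3)*(c^2 + 7*c + 12) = (c + 3)^2*(c + 4)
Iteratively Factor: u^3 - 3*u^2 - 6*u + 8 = (u + 2)*(u^2 - 5*u + 4) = (u - 1)*(u + 2)*(u - 4)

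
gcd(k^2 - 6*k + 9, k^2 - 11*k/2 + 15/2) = k - 3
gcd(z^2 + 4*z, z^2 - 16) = z + 4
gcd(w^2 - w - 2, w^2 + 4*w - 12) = w - 2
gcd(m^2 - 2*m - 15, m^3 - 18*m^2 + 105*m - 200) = m - 5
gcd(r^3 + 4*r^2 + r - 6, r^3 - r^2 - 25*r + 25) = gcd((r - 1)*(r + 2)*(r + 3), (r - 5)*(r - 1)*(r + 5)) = r - 1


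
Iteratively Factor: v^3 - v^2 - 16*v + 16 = (v + 4)*(v^2 - 5*v + 4) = (v - 4)*(v + 4)*(v - 1)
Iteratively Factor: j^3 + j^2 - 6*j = (j)*(j^2 + j - 6) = j*(j - 2)*(j + 3)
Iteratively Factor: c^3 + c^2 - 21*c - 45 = (c + 3)*(c^2 - 2*c - 15) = (c - 5)*(c + 3)*(c + 3)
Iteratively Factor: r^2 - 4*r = (r)*(r - 4)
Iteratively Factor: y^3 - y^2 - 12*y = (y)*(y^2 - y - 12) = y*(y + 3)*(y - 4)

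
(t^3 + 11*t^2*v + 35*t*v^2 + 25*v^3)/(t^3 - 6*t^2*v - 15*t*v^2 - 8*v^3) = (t^2 + 10*t*v + 25*v^2)/(t^2 - 7*t*v - 8*v^2)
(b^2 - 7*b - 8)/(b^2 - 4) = (b^2 - 7*b - 8)/(b^2 - 4)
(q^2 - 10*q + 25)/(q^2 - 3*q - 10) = (q - 5)/(q + 2)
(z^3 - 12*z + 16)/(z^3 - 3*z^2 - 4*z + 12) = (z^2 + 2*z - 8)/(z^2 - z - 6)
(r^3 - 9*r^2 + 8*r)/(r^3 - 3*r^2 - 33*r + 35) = r*(r - 8)/(r^2 - 2*r - 35)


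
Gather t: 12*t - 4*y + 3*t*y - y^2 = t*(3*y + 12) - y^2 - 4*y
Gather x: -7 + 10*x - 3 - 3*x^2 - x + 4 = -3*x^2 + 9*x - 6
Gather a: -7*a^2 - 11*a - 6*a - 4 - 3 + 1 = -7*a^2 - 17*a - 6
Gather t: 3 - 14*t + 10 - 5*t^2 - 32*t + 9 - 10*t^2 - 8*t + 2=-15*t^2 - 54*t + 24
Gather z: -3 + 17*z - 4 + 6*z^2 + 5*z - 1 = 6*z^2 + 22*z - 8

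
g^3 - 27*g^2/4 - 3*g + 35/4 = (g - 7)*(g - 1)*(g + 5/4)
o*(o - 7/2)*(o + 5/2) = o^3 - o^2 - 35*o/4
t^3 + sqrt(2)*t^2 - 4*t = t*(t - sqrt(2))*(t + 2*sqrt(2))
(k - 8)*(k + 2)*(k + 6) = k^3 - 52*k - 96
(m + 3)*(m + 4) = m^2 + 7*m + 12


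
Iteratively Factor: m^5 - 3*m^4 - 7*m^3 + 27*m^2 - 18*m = (m + 3)*(m^4 - 6*m^3 + 11*m^2 - 6*m) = m*(m + 3)*(m^3 - 6*m^2 + 11*m - 6) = m*(m - 1)*(m + 3)*(m^2 - 5*m + 6) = m*(m - 3)*(m - 1)*(m + 3)*(m - 2)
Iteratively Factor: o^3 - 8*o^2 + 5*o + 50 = (o - 5)*(o^2 - 3*o - 10) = (o - 5)^2*(o + 2)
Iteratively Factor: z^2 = (z)*(z)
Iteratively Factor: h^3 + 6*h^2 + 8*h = (h)*(h^2 + 6*h + 8) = h*(h + 2)*(h + 4)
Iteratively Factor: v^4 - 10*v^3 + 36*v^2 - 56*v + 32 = (v - 2)*(v^3 - 8*v^2 + 20*v - 16) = (v - 2)^2*(v^2 - 6*v + 8) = (v - 2)^3*(v - 4)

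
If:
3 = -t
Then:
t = -3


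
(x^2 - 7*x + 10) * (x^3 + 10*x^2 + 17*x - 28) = x^5 + 3*x^4 - 43*x^3 - 47*x^2 + 366*x - 280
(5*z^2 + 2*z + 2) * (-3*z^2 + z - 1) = -15*z^4 - z^3 - 9*z^2 - 2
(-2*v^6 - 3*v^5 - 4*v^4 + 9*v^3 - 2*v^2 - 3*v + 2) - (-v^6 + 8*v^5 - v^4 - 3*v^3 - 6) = -v^6 - 11*v^5 - 3*v^4 + 12*v^3 - 2*v^2 - 3*v + 8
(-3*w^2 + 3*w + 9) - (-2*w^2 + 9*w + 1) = -w^2 - 6*w + 8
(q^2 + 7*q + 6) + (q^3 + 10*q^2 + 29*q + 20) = q^3 + 11*q^2 + 36*q + 26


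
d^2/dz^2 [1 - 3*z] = 0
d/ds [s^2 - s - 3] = 2*s - 1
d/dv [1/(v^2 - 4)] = -2*v/(v^2 - 4)^2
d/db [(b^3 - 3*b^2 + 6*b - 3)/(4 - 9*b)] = 3*(-6*b^3 + 13*b^2 - 8*b - 1)/(81*b^2 - 72*b + 16)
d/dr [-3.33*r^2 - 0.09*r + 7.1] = -6.66*r - 0.09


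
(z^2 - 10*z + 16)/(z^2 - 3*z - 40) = (z - 2)/(z + 5)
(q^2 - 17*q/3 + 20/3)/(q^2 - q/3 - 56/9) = 3*(-3*q^2 + 17*q - 20)/(-9*q^2 + 3*q + 56)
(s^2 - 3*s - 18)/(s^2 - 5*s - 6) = (s + 3)/(s + 1)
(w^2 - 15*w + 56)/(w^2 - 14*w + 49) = (w - 8)/(w - 7)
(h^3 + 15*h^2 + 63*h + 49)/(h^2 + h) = h + 14 + 49/h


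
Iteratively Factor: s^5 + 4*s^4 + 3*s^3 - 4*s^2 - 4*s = (s)*(s^4 + 4*s^3 + 3*s^2 - 4*s - 4) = s*(s - 1)*(s^3 + 5*s^2 + 8*s + 4) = s*(s - 1)*(s + 2)*(s^2 + 3*s + 2) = s*(s - 1)*(s + 1)*(s + 2)*(s + 2)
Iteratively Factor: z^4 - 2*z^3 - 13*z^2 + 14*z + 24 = (z + 3)*(z^3 - 5*z^2 + 2*z + 8) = (z - 4)*(z + 3)*(z^2 - z - 2) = (z - 4)*(z - 2)*(z + 3)*(z + 1)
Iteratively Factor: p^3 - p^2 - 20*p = (p + 4)*(p^2 - 5*p) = p*(p + 4)*(p - 5)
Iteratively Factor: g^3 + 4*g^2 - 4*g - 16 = (g + 2)*(g^2 + 2*g - 8) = (g - 2)*(g + 2)*(g + 4)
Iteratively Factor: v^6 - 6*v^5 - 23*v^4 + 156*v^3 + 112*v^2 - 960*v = (v - 4)*(v^5 - 2*v^4 - 31*v^3 + 32*v^2 + 240*v) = (v - 5)*(v - 4)*(v^4 + 3*v^3 - 16*v^2 - 48*v) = (v - 5)*(v - 4)*(v + 3)*(v^3 - 16*v) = (v - 5)*(v - 4)*(v + 3)*(v + 4)*(v^2 - 4*v) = (v - 5)*(v - 4)^2*(v + 3)*(v + 4)*(v)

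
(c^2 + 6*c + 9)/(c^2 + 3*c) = (c + 3)/c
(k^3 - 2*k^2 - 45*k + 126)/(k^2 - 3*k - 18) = (k^2 + 4*k - 21)/(k + 3)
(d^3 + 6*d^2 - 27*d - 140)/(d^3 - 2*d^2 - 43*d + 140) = (d + 4)/(d - 4)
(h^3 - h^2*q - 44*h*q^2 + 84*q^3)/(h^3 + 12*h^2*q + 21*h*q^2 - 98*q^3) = (h - 6*q)/(h + 7*q)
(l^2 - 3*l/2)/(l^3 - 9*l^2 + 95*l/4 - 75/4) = 2*l/(2*l^2 - 15*l + 25)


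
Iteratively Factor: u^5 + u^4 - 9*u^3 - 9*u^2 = (u - 3)*(u^4 + 4*u^3 + 3*u^2) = u*(u - 3)*(u^3 + 4*u^2 + 3*u) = u*(u - 3)*(u + 3)*(u^2 + u) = u*(u - 3)*(u + 1)*(u + 3)*(u)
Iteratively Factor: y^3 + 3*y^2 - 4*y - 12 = (y + 3)*(y^2 - 4) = (y + 2)*(y + 3)*(y - 2)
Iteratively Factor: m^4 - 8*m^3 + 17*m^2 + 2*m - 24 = (m + 1)*(m^3 - 9*m^2 + 26*m - 24) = (m - 3)*(m + 1)*(m^2 - 6*m + 8) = (m - 3)*(m - 2)*(m + 1)*(m - 4)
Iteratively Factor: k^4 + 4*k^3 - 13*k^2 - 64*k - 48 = (k + 4)*(k^3 - 13*k - 12) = (k + 3)*(k + 4)*(k^2 - 3*k - 4) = (k + 1)*(k + 3)*(k + 4)*(k - 4)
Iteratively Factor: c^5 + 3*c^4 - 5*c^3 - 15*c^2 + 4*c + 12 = (c + 1)*(c^4 + 2*c^3 - 7*c^2 - 8*c + 12) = (c - 2)*(c + 1)*(c^3 + 4*c^2 + c - 6) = (c - 2)*(c - 1)*(c + 1)*(c^2 + 5*c + 6) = (c - 2)*(c - 1)*(c + 1)*(c + 3)*(c + 2)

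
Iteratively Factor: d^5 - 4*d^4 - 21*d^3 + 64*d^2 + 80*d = (d + 1)*(d^4 - 5*d^3 - 16*d^2 + 80*d) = (d - 5)*(d + 1)*(d^3 - 16*d) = (d - 5)*(d - 4)*(d + 1)*(d^2 + 4*d) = (d - 5)*(d - 4)*(d + 1)*(d + 4)*(d)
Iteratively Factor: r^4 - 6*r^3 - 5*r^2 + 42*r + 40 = (r + 2)*(r^3 - 8*r^2 + 11*r + 20) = (r - 4)*(r + 2)*(r^2 - 4*r - 5) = (r - 4)*(r + 1)*(r + 2)*(r - 5)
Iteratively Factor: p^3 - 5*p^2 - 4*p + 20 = (p + 2)*(p^2 - 7*p + 10) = (p - 2)*(p + 2)*(p - 5)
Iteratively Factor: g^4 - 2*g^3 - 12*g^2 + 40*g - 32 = (g + 4)*(g^3 - 6*g^2 + 12*g - 8) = (g - 2)*(g + 4)*(g^2 - 4*g + 4) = (g - 2)^2*(g + 4)*(g - 2)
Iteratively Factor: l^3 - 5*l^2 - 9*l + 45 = (l + 3)*(l^2 - 8*l + 15) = (l - 5)*(l + 3)*(l - 3)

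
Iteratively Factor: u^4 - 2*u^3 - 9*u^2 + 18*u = (u)*(u^3 - 2*u^2 - 9*u + 18) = u*(u + 3)*(u^2 - 5*u + 6) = u*(u - 3)*(u + 3)*(u - 2)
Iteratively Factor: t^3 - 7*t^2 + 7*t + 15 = (t - 5)*(t^2 - 2*t - 3) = (t - 5)*(t - 3)*(t + 1)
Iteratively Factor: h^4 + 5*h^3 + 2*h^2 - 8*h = (h + 2)*(h^3 + 3*h^2 - 4*h) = h*(h + 2)*(h^2 + 3*h - 4) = h*(h - 1)*(h + 2)*(h + 4)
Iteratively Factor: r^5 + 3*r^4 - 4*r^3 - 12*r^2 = (r)*(r^4 + 3*r^3 - 4*r^2 - 12*r) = r^2*(r^3 + 3*r^2 - 4*r - 12) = r^2*(r + 2)*(r^2 + r - 6) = r^2*(r + 2)*(r + 3)*(r - 2)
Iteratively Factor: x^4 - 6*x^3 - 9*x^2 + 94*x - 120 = (x + 4)*(x^3 - 10*x^2 + 31*x - 30) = (x - 2)*(x + 4)*(x^2 - 8*x + 15) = (x - 3)*(x - 2)*(x + 4)*(x - 5)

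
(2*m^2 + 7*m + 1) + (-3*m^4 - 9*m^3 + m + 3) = -3*m^4 - 9*m^3 + 2*m^2 + 8*m + 4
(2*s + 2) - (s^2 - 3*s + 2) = -s^2 + 5*s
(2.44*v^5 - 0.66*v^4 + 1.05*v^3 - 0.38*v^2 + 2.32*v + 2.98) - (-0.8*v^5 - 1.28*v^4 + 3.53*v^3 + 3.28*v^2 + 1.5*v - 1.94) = 3.24*v^5 + 0.62*v^4 - 2.48*v^3 - 3.66*v^2 + 0.82*v + 4.92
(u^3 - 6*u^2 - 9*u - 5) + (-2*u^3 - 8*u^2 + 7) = -u^3 - 14*u^2 - 9*u + 2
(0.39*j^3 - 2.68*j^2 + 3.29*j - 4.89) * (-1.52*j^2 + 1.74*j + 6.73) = -0.5928*j^5 + 4.7522*j^4 - 7.0393*j^3 - 4.87900000000001*j^2 + 13.6331*j - 32.9097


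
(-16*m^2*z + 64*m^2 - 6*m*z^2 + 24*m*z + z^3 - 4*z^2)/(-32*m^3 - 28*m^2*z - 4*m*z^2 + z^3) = (z - 4)/(2*m + z)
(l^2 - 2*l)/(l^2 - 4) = l/(l + 2)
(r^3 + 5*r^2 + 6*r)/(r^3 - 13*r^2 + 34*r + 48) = r*(r^2 + 5*r + 6)/(r^3 - 13*r^2 + 34*r + 48)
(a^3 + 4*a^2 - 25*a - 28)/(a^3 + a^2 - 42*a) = (a^2 - 3*a - 4)/(a*(a - 6))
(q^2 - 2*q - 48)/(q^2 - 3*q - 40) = (q + 6)/(q + 5)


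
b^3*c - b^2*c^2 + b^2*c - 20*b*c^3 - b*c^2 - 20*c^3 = (b - 5*c)*(b + 4*c)*(b*c + c)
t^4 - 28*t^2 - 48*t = t*(t - 6)*(t + 2)*(t + 4)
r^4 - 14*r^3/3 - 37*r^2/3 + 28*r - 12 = (r - 6)*(r - 1)*(r - 2/3)*(r + 3)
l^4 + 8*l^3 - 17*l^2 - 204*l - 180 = (l - 5)*(l + 1)*(l + 6)^2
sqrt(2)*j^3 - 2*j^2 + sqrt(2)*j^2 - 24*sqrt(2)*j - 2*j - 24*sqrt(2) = (j - 4*sqrt(2))*(j + 3*sqrt(2))*(sqrt(2)*j + sqrt(2))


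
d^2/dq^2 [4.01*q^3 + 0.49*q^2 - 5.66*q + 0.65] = 24.06*q + 0.98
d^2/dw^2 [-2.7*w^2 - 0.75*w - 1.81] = -5.40000000000000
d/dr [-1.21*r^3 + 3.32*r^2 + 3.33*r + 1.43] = -3.63*r^2 + 6.64*r + 3.33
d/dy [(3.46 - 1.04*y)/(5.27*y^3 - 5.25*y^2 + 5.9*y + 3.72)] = (10.9616*y^3 - 60.1626*y^2 + 36.33*y - 24.2828)/(27.7729*y^6 - 55.335*y^5 + 89.7485*y^4 - 22.7412*y^3 - 4.25*y^2 + 43.896*y + 13.8384)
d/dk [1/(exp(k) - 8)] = -exp(k)/(exp(k) - 8)^2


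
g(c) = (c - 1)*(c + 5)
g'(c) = 2*c + 4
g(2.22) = 8.81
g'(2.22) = 8.44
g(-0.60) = -7.04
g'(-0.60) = 2.80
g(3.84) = 25.11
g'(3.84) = 11.68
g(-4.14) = -4.42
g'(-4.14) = -4.28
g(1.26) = 1.63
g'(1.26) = 6.52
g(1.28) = 1.76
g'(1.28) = 6.56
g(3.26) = 18.67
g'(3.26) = 10.52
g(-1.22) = -8.39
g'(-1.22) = 1.56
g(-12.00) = 91.00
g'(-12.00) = -20.00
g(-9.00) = 40.00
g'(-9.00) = -14.00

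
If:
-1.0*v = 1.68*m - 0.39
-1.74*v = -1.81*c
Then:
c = 0.961325966850829*v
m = 0.232142857142857 - 0.595238095238095*v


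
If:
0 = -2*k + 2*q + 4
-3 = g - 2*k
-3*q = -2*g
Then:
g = -3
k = 0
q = -2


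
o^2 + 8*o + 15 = (o + 3)*(o + 5)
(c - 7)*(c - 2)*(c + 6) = c^3 - 3*c^2 - 40*c + 84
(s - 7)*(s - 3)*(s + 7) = s^3 - 3*s^2 - 49*s + 147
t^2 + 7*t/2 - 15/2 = (t - 3/2)*(t + 5)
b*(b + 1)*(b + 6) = b^3 + 7*b^2 + 6*b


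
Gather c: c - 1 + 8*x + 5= c + 8*x + 4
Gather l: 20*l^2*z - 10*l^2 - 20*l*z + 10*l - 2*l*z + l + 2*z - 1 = l^2*(20*z - 10) + l*(11 - 22*z) + 2*z - 1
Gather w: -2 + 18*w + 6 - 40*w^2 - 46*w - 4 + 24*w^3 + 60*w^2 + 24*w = 24*w^3 + 20*w^2 - 4*w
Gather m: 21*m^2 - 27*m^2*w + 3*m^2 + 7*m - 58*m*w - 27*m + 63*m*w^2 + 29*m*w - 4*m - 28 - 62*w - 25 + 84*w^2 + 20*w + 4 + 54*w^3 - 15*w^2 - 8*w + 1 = m^2*(24 - 27*w) + m*(63*w^2 - 29*w - 24) + 54*w^3 + 69*w^2 - 50*w - 48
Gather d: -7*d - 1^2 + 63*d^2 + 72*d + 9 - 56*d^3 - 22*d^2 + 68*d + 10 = -56*d^3 + 41*d^2 + 133*d + 18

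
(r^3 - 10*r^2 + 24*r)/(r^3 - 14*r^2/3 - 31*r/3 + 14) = 3*r*(r - 4)/(3*r^2 + 4*r - 7)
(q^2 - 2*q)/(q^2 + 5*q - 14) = q/(q + 7)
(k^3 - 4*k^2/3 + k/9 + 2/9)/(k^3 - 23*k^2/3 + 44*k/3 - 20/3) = (3*k^2 - 2*k - 1)/(3*(k^2 - 7*k + 10))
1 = 1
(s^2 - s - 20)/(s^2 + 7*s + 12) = (s - 5)/(s + 3)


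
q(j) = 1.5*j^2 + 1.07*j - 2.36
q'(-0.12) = 0.71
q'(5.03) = 16.16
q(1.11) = 0.68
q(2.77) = 12.11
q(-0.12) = -2.47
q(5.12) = 42.44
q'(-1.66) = -3.91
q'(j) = 3.0*j + 1.07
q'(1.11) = 4.40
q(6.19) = 61.74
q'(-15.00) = -43.93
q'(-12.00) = -34.93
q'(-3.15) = -8.38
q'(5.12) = 16.43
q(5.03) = 40.97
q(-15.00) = 319.09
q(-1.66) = -0.00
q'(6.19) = 19.64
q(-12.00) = 200.80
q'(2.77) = 9.38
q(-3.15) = 9.15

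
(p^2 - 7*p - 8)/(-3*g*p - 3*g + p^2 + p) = (p - 8)/(-3*g + p)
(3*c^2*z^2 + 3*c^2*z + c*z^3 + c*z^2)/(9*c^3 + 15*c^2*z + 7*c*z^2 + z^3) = c*z*(z + 1)/(3*c^2 + 4*c*z + z^2)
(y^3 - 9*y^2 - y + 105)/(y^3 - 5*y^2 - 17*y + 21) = (y - 5)/(y - 1)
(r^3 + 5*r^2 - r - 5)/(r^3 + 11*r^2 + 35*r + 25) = (r - 1)/(r + 5)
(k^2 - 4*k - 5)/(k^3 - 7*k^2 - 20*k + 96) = (k^2 - 4*k - 5)/(k^3 - 7*k^2 - 20*k + 96)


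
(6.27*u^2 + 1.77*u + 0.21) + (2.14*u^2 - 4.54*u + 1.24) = 8.41*u^2 - 2.77*u + 1.45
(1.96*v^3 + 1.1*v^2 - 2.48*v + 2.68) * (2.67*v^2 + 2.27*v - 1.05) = 5.2332*v^5 + 7.3862*v^4 - 6.1826*v^3 + 0.371*v^2 + 8.6876*v - 2.814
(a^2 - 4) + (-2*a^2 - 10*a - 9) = -a^2 - 10*a - 13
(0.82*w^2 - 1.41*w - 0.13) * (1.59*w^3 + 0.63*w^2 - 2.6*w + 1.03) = 1.3038*w^5 - 1.7253*w^4 - 3.227*w^3 + 4.4287*w^2 - 1.1143*w - 0.1339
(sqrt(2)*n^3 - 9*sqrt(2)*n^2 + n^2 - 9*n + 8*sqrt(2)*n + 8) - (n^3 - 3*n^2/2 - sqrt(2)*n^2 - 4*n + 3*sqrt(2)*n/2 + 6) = -n^3 + sqrt(2)*n^3 - 8*sqrt(2)*n^2 + 5*n^2/2 - 5*n + 13*sqrt(2)*n/2 + 2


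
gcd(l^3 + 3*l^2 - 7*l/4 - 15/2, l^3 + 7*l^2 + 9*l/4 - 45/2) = l^2 + l - 15/4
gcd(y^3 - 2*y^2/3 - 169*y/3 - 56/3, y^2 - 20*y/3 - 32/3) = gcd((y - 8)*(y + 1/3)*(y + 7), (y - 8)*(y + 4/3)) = y - 8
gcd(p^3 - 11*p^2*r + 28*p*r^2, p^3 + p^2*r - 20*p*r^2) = p^2 - 4*p*r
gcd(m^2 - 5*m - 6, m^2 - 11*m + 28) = 1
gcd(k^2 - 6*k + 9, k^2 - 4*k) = 1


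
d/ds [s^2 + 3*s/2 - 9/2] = 2*s + 3/2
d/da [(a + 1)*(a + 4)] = 2*a + 5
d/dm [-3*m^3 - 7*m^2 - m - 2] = -9*m^2 - 14*m - 1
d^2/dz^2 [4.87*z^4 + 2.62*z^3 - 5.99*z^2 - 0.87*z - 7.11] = 58.44*z^2 + 15.72*z - 11.98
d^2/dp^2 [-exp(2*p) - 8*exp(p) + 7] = 4*(-exp(p) - 2)*exp(p)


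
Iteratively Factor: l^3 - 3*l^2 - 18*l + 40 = (l + 4)*(l^2 - 7*l + 10) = (l - 2)*(l + 4)*(l - 5)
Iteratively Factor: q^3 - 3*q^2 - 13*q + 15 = (q + 3)*(q^2 - 6*q + 5) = (q - 5)*(q + 3)*(q - 1)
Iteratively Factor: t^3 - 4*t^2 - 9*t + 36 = (t - 3)*(t^2 - t - 12) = (t - 4)*(t - 3)*(t + 3)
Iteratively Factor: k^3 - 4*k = (k - 2)*(k^2 + 2*k) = (k - 2)*(k + 2)*(k)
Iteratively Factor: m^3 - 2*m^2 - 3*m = (m - 3)*(m^2 + m) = (m - 3)*(m + 1)*(m)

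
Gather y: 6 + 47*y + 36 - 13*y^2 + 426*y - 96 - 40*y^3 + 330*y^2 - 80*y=-40*y^3 + 317*y^2 + 393*y - 54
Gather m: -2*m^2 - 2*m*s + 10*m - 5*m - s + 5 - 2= -2*m^2 + m*(5 - 2*s) - s + 3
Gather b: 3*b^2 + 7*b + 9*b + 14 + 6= 3*b^2 + 16*b + 20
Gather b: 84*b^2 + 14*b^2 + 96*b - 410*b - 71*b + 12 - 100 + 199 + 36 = 98*b^2 - 385*b + 147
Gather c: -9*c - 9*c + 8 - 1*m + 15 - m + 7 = -18*c - 2*m + 30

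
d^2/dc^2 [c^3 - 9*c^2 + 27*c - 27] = 6*c - 18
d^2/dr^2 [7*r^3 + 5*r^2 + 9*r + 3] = 42*r + 10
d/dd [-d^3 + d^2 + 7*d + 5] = -3*d^2 + 2*d + 7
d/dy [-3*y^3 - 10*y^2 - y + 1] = -9*y^2 - 20*y - 1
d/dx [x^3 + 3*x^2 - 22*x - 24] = 3*x^2 + 6*x - 22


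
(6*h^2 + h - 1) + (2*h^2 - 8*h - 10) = 8*h^2 - 7*h - 11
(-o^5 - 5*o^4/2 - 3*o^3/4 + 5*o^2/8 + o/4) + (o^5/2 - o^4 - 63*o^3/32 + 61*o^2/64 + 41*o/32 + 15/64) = -o^5/2 - 7*o^4/2 - 87*o^3/32 + 101*o^2/64 + 49*o/32 + 15/64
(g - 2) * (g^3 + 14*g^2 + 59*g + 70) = g^4 + 12*g^3 + 31*g^2 - 48*g - 140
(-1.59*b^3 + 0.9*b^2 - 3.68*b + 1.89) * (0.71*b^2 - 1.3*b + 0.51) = -1.1289*b^5 + 2.706*b^4 - 4.5937*b^3 + 6.5849*b^2 - 4.3338*b + 0.9639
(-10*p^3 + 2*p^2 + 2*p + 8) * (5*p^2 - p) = -50*p^5 + 20*p^4 + 8*p^3 + 38*p^2 - 8*p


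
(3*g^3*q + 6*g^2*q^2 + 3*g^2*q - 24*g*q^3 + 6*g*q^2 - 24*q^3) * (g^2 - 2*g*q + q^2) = 3*g^5*q + 3*g^4*q - 33*g^3*q^3 + 54*g^2*q^4 - 33*g^2*q^3 - 24*g*q^5 + 54*g*q^4 - 24*q^5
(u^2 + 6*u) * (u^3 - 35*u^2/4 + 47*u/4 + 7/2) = u^5 - 11*u^4/4 - 163*u^3/4 + 74*u^2 + 21*u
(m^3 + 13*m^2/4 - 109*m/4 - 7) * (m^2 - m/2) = m^5 + 11*m^4/4 - 231*m^3/8 + 53*m^2/8 + 7*m/2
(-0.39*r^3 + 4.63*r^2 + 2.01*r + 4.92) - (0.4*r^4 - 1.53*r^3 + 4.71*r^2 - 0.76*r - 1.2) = -0.4*r^4 + 1.14*r^3 - 0.0800000000000001*r^2 + 2.77*r + 6.12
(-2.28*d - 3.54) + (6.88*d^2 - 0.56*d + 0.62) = 6.88*d^2 - 2.84*d - 2.92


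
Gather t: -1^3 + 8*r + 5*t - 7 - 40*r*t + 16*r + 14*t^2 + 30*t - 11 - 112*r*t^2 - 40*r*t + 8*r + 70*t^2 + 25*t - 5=32*r + t^2*(84 - 112*r) + t*(60 - 80*r) - 24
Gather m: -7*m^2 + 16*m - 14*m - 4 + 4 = -7*m^2 + 2*m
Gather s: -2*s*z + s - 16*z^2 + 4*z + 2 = s*(1 - 2*z) - 16*z^2 + 4*z + 2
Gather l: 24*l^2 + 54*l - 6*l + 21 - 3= 24*l^2 + 48*l + 18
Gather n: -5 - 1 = -6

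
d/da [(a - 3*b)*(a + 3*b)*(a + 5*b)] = 3*a^2 + 10*a*b - 9*b^2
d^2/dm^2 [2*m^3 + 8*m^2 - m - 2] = 12*m + 16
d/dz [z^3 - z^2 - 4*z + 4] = 3*z^2 - 2*z - 4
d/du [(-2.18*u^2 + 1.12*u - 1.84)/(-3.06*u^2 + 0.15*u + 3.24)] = (3.1002*u^2 - 25.3872*u + 3.9048)/(9.3636*u^4 - 0.918*u^3 - 19.8063*u^2 + 0.972*u + 10.4976)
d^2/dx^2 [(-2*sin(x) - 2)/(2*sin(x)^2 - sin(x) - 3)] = 4*(3*sin(x) - cos(2*x) - 3)/(2*sin(x) - 3)^3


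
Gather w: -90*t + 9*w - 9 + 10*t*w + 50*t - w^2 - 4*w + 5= -40*t - w^2 + w*(10*t + 5) - 4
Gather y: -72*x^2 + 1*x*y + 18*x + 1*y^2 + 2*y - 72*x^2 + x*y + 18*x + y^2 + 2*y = -144*x^2 + 36*x + 2*y^2 + y*(2*x + 4)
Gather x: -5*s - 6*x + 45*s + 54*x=40*s + 48*x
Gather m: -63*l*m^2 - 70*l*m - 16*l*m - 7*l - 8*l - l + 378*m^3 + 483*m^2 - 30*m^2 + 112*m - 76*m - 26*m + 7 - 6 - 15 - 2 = -16*l + 378*m^3 + m^2*(453 - 63*l) + m*(10 - 86*l) - 16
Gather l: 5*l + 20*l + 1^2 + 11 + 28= 25*l + 40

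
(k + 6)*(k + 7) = k^2 + 13*k + 42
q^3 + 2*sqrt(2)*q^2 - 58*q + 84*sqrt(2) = (q - 3*sqrt(2))*(q - 2*sqrt(2))*(q + 7*sqrt(2))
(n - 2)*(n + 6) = n^2 + 4*n - 12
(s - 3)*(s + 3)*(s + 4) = s^3 + 4*s^2 - 9*s - 36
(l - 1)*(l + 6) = l^2 + 5*l - 6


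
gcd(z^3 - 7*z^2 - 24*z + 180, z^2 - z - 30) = z^2 - z - 30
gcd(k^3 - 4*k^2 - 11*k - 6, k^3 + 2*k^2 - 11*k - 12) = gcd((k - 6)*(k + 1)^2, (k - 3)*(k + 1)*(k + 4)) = k + 1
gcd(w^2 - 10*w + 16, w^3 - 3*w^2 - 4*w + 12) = w - 2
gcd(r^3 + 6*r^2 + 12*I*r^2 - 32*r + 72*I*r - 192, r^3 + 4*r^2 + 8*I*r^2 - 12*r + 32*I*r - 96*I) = r^2 + r*(6 + 8*I) + 48*I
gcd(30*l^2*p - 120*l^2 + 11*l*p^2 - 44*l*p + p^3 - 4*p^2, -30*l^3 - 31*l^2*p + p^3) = 5*l + p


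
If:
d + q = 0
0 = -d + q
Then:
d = 0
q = 0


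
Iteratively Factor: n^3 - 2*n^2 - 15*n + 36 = (n + 4)*(n^2 - 6*n + 9) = (n - 3)*(n + 4)*(n - 3)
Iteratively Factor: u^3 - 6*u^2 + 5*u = (u - 5)*(u^2 - u) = (u - 5)*(u - 1)*(u)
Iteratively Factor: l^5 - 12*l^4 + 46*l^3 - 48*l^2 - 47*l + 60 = (l - 3)*(l^4 - 9*l^3 + 19*l^2 + 9*l - 20) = (l - 3)*(l - 1)*(l^3 - 8*l^2 + 11*l + 20) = (l - 4)*(l - 3)*(l - 1)*(l^2 - 4*l - 5) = (l - 5)*(l - 4)*(l - 3)*(l - 1)*(l + 1)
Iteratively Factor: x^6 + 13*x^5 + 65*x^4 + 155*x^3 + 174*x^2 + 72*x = (x + 2)*(x^5 + 11*x^4 + 43*x^3 + 69*x^2 + 36*x) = (x + 2)*(x + 3)*(x^4 + 8*x^3 + 19*x^2 + 12*x) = (x + 2)*(x + 3)^2*(x^3 + 5*x^2 + 4*x) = x*(x + 2)*(x + 3)^2*(x^2 + 5*x + 4) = x*(x + 1)*(x + 2)*(x + 3)^2*(x + 4)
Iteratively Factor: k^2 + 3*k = (k)*(k + 3)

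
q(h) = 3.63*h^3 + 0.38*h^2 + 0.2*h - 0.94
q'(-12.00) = 1559.24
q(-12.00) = -6221.26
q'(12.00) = 1577.48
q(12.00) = 6328.82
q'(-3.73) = 148.88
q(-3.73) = -184.78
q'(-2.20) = 51.24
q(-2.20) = -38.19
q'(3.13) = 109.27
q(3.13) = 114.72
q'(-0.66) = 4.44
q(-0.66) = -1.95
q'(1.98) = 44.40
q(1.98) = 29.12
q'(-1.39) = 20.18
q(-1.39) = -10.23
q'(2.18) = 53.61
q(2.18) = 38.91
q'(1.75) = 34.88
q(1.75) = 20.03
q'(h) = 10.89*h^2 + 0.76*h + 0.2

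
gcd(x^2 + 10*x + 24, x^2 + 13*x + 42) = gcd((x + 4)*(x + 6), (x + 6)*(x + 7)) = x + 6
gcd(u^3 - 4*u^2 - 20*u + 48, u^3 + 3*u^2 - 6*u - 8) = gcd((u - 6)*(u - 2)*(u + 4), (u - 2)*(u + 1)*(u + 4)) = u^2 + 2*u - 8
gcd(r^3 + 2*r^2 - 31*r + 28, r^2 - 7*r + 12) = r - 4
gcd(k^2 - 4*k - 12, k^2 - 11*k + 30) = k - 6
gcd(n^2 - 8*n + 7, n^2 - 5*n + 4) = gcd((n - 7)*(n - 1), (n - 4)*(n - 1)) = n - 1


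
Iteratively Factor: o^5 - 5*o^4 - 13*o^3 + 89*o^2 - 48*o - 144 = (o - 3)*(o^4 - 2*o^3 - 19*o^2 + 32*o + 48) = (o - 4)*(o - 3)*(o^3 + 2*o^2 - 11*o - 12) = (o - 4)*(o - 3)^2*(o^2 + 5*o + 4) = (o - 4)*(o - 3)^2*(o + 4)*(o + 1)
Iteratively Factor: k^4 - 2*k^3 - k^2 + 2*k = (k - 2)*(k^3 - k) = k*(k - 2)*(k^2 - 1) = k*(k - 2)*(k + 1)*(k - 1)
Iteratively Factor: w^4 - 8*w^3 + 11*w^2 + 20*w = (w - 4)*(w^3 - 4*w^2 - 5*w) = (w - 4)*(w + 1)*(w^2 - 5*w) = (w - 5)*(w - 4)*(w + 1)*(w)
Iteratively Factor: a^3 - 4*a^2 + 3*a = (a - 1)*(a^2 - 3*a) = (a - 3)*(a - 1)*(a)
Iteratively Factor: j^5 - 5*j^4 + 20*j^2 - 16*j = (j)*(j^4 - 5*j^3 + 20*j - 16) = j*(j - 1)*(j^3 - 4*j^2 - 4*j + 16) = j*(j - 2)*(j - 1)*(j^2 - 2*j - 8) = j*(j - 4)*(j - 2)*(j - 1)*(j + 2)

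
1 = 1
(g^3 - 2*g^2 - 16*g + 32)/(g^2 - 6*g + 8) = g + 4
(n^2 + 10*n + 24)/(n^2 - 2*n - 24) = (n + 6)/(n - 6)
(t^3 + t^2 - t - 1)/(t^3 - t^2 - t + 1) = (t + 1)/(t - 1)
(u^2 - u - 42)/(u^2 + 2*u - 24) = (u - 7)/(u - 4)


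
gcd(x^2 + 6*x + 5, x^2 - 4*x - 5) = x + 1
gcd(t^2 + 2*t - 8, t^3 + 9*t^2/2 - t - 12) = t + 4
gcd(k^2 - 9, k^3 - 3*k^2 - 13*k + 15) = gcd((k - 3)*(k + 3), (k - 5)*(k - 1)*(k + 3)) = k + 3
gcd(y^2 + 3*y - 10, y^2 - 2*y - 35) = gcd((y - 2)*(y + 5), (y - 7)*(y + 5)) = y + 5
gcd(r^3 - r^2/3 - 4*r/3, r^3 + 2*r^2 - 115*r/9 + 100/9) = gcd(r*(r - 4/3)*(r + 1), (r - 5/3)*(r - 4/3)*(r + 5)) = r - 4/3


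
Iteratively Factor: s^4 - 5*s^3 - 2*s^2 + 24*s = (s - 3)*(s^3 - 2*s^2 - 8*s) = (s - 3)*(s + 2)*(s^2 - 4*s) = s*(s - 3)*(s + 2)*(s - 4)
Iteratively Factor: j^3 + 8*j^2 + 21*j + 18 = (j + 3)*(j^2 + 5*j + 6) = (j + 3)^2*(j + 2)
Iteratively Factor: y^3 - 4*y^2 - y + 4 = (y + 1)*(y^2 - 5*y + 4) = (y - 4)*(y + 1)*(y - 1)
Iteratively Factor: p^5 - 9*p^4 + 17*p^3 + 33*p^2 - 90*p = (p)*(p^4 - 9*p^3 + 17*p^2 + 33*p - 90) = p*(p - 5)*(p^3 - 4*p^2 - 3*p + 18) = p*(p - 5)*(p + 2)*(p^2 - 6*p + 9) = p*(p - 5)*(p - 3)*(p + 2)*(p - 3)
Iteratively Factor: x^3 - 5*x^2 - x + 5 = (x + 1)*(x^2 - 6*x + 5) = (x - 5)*(x + 1)*(x - 1)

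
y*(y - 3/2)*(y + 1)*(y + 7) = y^4 + 13*y^3/2 - 5*y^2 - 21*y/2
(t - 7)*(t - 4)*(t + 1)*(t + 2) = t^4 - 8*t^3 - 3*t^2 + 62*t + 56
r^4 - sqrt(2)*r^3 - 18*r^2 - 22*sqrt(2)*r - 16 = (r - 4*sqrt(2))*(r + sqrt(2))^3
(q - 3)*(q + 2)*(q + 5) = q^3 + 4*q^2 - 11*q - 30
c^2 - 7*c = c*(c - 7)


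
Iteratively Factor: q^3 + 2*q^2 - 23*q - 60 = (q + 4)*(q^2 - 2*q - 15) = (q + 3)*(q + 4)*(q - 5)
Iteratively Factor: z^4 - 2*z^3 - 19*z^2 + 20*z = (z + 4)*(z^3 - 6*z^2 + 5*z) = z*(z + 4)*(z^2 - 6*z + 5) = z*(z - 1)*(z + 4)*(z - 5)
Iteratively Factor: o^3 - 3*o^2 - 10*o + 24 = (o - 2)*(o^2 - o - 12) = (o - 4)*(o - 2)*(o + 3)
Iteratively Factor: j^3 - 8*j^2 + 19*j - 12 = (j - 1)*(j^2 - 7*j + 12) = (j - 3)*(j - 1)*(j - 4)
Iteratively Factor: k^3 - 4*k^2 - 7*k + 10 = (k - 5)*(k^2 + k - 2) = (k - 5)*(k + 2)*(k - 1)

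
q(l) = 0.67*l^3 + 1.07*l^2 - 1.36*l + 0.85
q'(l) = 2.01*l^2 + 2.14*l - 1.36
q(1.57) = 3.95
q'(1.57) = 6.95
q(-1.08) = 2.72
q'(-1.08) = -1.33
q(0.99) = 1.20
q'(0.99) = 2.73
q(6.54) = 225.14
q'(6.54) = 98.61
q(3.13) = 27.62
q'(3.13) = 25.03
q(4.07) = 58.21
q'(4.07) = 40.65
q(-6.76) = -148.03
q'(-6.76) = 76.03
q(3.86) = 50.08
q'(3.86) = 36.85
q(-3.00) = -3.53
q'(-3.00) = 10.31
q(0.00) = 0.85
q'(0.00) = -1.36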